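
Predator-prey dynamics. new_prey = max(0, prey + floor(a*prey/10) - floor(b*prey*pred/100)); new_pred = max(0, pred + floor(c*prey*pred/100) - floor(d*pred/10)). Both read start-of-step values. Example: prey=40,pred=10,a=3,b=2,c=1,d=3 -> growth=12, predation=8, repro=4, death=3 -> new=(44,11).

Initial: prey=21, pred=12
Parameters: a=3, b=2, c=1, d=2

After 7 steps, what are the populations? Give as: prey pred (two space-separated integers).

Answer: 29 15

Derivation:
Step 1: prey: 21+6-5=22; pred: 12+2-2=12
Step 2: prey: 22+6-5=23; pred: 12+2-2=12
Step 3: prey: 23+6-5=24; pred: 12+2-2=12
Step 4: prey: 24+7-5=26; pred: 12+2-2=12
Step 5: prey: 26+7-6=27; pred: 12+3-2=13
Step 6: prey: 27+8-7=28; pred: 13+3-2=14
Step 7: prey: 28+8-7=29; pred: 14+3-2=15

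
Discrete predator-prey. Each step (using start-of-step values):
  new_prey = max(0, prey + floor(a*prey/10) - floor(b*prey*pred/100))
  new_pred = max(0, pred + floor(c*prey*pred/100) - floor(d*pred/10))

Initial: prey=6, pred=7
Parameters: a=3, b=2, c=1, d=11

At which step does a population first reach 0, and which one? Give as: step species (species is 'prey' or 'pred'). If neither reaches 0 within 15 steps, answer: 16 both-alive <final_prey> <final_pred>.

Step 1: prey: 6+1-0=7; pred: 7+0-7=0
First extinction: pred at step 1

Answer: 1 pred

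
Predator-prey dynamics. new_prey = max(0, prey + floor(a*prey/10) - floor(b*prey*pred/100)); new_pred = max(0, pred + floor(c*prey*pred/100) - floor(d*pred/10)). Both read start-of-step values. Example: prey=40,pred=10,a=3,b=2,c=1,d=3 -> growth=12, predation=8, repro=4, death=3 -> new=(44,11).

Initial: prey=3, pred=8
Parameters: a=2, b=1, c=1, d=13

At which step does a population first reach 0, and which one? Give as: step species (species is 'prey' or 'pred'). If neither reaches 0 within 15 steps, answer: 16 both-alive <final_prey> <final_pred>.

Step 1: prey: 3+0-0=3; pred: 8+0-10=0
First extinction: pred at step 1

Answer: 1 pred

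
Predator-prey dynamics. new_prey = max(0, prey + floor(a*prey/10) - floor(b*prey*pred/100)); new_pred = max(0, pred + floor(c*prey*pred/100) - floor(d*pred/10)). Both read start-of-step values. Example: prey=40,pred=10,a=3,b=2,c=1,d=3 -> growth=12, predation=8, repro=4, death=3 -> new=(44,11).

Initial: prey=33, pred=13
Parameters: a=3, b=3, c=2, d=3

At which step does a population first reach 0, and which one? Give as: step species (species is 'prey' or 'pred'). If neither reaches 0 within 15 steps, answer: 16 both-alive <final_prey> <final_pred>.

Answer: 16 both-alive 2 3

Derivation:
Step 1: prey: 33+9-12=30; pred: 13+8-3=18
Step 2: prey: 30+9-16=23; pred: 18+10-5=23
Step 3: prey: 23+6-15=14; pred: 23+10-6=27
Step 4: prey: 14+4-11=7; pred: 27+7-8=26
Step 5: prey: 7+2-5=4; pred: 26+3-7=22
Step 6: prey: 4+1-2=3; pred: 22+1-6=17
Step 7: prey: 3+0-1=2; pred: 17+1-5=13
Step 8: prey: 2+0-0=2; pred: 13+0-3=10
Step 9: prey: 2+0-0=2; pred: 10+0-3=7
Step 10: prey: 2+0-0=2; pred: 7+0-2=5
Step 11: prey: 2+0-0=2; pred: 5+0-1=4
Step 12: prey: 2+0-0=2; pred: 4+0-1=3
Step 13: prey: 2+0-0=2; pred: 3+0-0=3
Steps 14-15: state stable at prey=2, pred=3 (no change)
No extinction within 15 steps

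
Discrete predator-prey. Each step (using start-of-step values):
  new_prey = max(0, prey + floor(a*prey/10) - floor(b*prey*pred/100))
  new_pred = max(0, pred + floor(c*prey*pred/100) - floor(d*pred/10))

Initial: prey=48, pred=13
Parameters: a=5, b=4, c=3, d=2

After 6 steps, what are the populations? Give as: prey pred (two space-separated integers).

Answer: 0 44

Derivation:
Step 1: prey: 48+24-24=48; pred: 13+18-2=29
Step 2: prey: 48+24-55=17; pred: 29+41-5=65
Step 3: prey: 17+8-44=0; pred: 65+33-13=85
Step 4: prey: 0+0-0=0; pred: 85+0-17=68
Step 5: prey: 0+0-0=0; pred: 68+0-13=55
Step 6: prey: 0+0-0=0; pred: 55+0-11=44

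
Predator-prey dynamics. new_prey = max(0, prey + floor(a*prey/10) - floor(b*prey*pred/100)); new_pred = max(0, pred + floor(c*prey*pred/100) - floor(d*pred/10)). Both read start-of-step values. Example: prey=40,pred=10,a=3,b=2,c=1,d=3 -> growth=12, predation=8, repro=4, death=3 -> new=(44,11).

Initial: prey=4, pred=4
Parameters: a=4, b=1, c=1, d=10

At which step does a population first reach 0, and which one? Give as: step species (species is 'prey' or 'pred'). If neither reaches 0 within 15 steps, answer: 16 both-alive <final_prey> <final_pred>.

Answer: 1 pred

Derivation:
Step 1: prey: 4+1-0=5; pred: 4+0-4=0
First extinction: pred at step 1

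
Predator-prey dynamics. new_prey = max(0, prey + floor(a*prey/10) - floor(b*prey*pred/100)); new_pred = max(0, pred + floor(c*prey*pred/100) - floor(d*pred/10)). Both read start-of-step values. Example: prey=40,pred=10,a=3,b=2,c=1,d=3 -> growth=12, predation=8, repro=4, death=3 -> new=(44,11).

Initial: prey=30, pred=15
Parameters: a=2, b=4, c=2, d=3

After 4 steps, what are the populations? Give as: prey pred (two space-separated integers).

Step 1: prey: 30+6-18=18; pred: 15+9-4=20
Step 2: prey: 18+3-14=7; pred: 20+7-6=21
Step 3: prey: 7+1-5=3; pred: 21+2-6=17
Step 4: prey: 3+0-2=1; pred: 17+1-5=13

Answer: 1 13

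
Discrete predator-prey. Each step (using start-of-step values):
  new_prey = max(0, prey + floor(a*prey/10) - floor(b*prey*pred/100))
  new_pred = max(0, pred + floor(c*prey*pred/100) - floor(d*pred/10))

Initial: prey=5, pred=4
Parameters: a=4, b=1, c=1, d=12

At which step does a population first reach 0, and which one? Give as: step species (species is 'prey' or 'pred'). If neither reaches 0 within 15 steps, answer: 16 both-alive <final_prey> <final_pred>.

Answer: 1 pred

Derivation:
Step 1: prey: 5+2-0=7; pred: 4+0-4=0
First extinction: pred at step 1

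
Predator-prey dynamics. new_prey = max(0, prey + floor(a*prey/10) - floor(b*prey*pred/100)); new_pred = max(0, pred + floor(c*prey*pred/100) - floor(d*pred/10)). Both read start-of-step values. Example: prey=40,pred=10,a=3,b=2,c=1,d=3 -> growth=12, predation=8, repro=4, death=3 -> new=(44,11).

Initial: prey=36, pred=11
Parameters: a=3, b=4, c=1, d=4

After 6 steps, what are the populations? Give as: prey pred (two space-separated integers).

Answer: 26 5

Derivation:
Step 1: prey: 36+10-15=31; pred: 11+3-4=10
Step 2: prey: 31+9-12=28; pred: 10+3-4=9
Step 3: prey: 28+8-10=26; pred: 9+2-3=8
Step 4: prey: 26+7-8=25; pred: 8+2-3=7
Step 5: prey: 25+7-7=25; pred: 7+1-2=6
Step 6: prey: 25+7-6=26; pred: 6+1-2=5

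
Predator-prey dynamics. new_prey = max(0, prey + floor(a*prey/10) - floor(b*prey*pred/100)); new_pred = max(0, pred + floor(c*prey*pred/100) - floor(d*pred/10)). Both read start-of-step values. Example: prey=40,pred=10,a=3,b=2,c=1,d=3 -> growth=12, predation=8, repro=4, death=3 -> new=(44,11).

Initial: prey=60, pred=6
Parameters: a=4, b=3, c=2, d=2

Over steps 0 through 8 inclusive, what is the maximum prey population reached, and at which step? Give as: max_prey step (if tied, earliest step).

Step 1: prey: 60+24-10=74; pred: 6+7-1=12
Step 2: prey: 74+29-26=77; pred: 12+17-2=27
Step 3: prey: 77+30-62=45; pred: 27+41-5=63
Step 4: prey: 45+18-85=0; pred: 63+56-12=107
Step 5: prey: 0+0-0=0; pred: 107+0-21=86
Step 6: prey: 0+0-0=0; pred: 86+0-17=69
Step 7: prey: 0+0-0=0; pred: 69+0-13=56
Step 8: prey: 0+0-0=0; pred: 56+0-11=45
Max prey = 77 at step 2

Answer: 77 2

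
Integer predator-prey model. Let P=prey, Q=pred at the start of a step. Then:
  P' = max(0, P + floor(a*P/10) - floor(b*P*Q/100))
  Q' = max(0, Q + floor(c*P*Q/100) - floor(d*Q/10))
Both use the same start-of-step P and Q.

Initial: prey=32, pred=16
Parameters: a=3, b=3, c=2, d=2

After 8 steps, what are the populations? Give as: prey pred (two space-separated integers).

Answer: 1 13

Derivation:
Step 1: prey: 32+9-15=26; pred: 16+10-3=23
Step 2: prey: 26+7-17=16; pred: 23+11-4=30
Step 3: prey: 16+4-14=6; pred: 30+9-6=33
Step 4: prey: 6+1-5=2; pred: 33+3-6=30
Step 5: prey: 2+0-1=1; pred: 30+1-6=25
Step 6: prey: 1+0-0=1; pred: 25+0-5=20
Step 7: prey: 1+0-0=1; pred: 20+0-4=16
Step 8: prey: 1+0-0=1; pred: 16+0-3=13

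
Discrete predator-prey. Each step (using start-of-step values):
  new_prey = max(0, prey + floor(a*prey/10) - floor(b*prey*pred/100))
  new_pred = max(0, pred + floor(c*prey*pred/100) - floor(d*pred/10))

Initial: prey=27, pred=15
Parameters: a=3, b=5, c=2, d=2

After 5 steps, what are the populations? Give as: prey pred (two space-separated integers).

Step 1: prey: 27+8-20=15; pred: 15+8-3=20
Step 2: prey: 15+4-15=4; pred: 20+6-4=22
Step 3: prey: 4+1-4=1; pred: 22+1-4=19
Step 4: prey: 1+0-0=1; pred: 19+0-3=16
Step 5: prey: 1+0-0=1; pred: 16+0-3=13

Answer: 1 13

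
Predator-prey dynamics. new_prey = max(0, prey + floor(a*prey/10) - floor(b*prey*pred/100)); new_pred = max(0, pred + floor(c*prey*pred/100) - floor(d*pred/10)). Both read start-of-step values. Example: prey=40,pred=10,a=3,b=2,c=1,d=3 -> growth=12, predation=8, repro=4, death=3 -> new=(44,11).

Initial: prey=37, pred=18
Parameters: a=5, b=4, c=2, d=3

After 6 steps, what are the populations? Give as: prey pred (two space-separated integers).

Answer: 1 12

Derivation:
Step 1: prey: 37+18-26=29; pred: 18+13-5=26
Step 2: prey: 29+14-30=13; pred: 26+15-7=34
Step 3: prey: 13+6-17=2; pred: 34+8-10=32
Step 4: prey: 2+1-2=1; pred: 32+1-9=24
Step 5: prey: 1+0-0=1; pred: 24+0-7=17
Step 6: prey: 1+0-0=1; pred: 17+0-5=12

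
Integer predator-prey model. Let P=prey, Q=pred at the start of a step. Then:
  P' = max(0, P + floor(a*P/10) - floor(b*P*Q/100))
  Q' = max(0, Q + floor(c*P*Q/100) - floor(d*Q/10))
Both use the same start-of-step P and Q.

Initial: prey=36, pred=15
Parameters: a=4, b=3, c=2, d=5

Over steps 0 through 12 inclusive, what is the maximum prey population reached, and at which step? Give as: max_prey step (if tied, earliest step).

Step 1: prey: 36+14-16=34; pred: 15+10-7=18
Step 2: prey: 34+13-18=29; pred: 18+12-9=21
Step 3: prey: 29+11-18=22; pred: 21+12-10=23
Step 4: prey: 22+8-15=15; pred: 23+10-11=22
Step 5: prey: 15+6-9=12; pred: 22+6-11=17
Step 6: prey: 12+4-6=10; pred: 17+4-8=13
Step 7: prey: 10+4-3=11; pred: 13+2-6=9
Step 8: prey: 11+4-2=13; pred: 9+1-4=6
Step 9: prey: 13+5-2=16; pred: 6+1-3=4
Step 10: prey: 16+6-1=21; pred: 4+1-2=3
Step 11: prey: 21+8-1=28; pred: 3+1-1=3
Step 12: prey: 28+11-2=37; pred: 3+1-1=3
Max prey = 37 at step 12

Answer: 37 12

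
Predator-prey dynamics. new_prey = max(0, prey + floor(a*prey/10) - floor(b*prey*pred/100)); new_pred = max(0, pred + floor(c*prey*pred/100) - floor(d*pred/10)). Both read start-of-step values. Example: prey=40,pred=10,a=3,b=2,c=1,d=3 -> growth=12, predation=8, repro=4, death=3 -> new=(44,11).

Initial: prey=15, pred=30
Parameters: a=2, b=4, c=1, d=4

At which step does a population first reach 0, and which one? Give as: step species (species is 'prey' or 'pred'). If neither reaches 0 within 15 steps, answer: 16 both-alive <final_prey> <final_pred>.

Step 1: prey: 15+3-18=0; pred: 30+4-12=22
First extinction: prey at step 1

Answer: 1 prey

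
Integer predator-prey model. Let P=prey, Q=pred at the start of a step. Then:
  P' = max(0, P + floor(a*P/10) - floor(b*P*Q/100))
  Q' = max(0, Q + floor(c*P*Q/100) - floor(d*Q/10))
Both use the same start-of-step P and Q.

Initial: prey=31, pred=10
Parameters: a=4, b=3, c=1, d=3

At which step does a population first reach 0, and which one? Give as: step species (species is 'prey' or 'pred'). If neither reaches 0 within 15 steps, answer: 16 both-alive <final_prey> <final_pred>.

Answer: 16 both-alive 9 11

Derivation:
Step 1: prey: 31+12-9=34; pred: 10+3-3=10
Step 2: prey: 34+13-10=37; pred: 10+3-3=10
Step 3: prey: 37+14-11=40; pred: 10+3-3=10
Step 4: prey: 40+16-12=44; pred: 10+4-3=11
Step 5: prey: 44+17-14=47; pred: 11+4-3=12
Step 6: prey: 47+18-16=49; pred: 12+5-3=14
Step 7: prey: 49+19-20=48; pred: 14+6-4=16
Step 8: prey: 48+19-23=44; pred: 16+7-4=19
Step 9: prey: 44+17-25=36; pred: 19+8-5=22
Step 10: prey: 36+14-23=27; pred: 22+7-6=23
Step 11: prey: 27+10-18=19; pred: 23+6-6=23
Step 12: prey: 19+7-13=13; pred: 23+4-6=21
Step 13: prey: 13+5-8=10; pred: 21+2-6=17
Step 14: prey: 10+4-5=9; pred: 17+1-5=13
Step 15: prey: 9+3-3=9; pred: 13+1-3=11
No extinction within 15 steps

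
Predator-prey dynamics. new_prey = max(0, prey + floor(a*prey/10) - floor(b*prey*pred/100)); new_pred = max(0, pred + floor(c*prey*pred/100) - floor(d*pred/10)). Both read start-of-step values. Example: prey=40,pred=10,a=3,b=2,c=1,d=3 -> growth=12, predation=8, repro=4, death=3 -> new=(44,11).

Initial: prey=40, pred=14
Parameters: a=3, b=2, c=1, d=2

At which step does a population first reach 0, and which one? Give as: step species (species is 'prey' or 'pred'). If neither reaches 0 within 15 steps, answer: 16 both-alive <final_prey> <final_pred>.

Step 1: prey: 40+12-11=41; pred: 14+5-2=17
Step 2: prey: 41+12-13=40; pred: 17+6-3=20
Step 3: prey: 40+12-16=36; pred: 20+8-4=24
Step 4: prey: 36+10-17=29; pred: 24+8-4=28
Step 5: prey: 29+8-16=21; pred: 28+8-5=31
Step 6: prey: 21+6-13=14; pred: 31+6-6=31
Step 7: prey: 14+4-8=10; pred: 31+4-6=29
Step 8: prey: 10+3-5=8; pred: 29+2-5=26
Step 9: prey: 8+2-4=6; pred: 26+2-5=23
Step 10: prey: 6+1-2=5; pred: 23+1-4=20
Step 11: prey: 5+1-2=4; pred: 20+1-4=17
Step 12: prey: 4+1-1=4; pred: 17+0-3=14
Step 13: prey: 4+1-1=4; pred: 14+0-2=12
Step 14: prey: 4+1-0=5; pred: 12+0-2=10
Step 15: prey: 5+1-1=5; pred: 10+0-2=8
No extinction within 15 steps

Answer: 16 both-alive 5 8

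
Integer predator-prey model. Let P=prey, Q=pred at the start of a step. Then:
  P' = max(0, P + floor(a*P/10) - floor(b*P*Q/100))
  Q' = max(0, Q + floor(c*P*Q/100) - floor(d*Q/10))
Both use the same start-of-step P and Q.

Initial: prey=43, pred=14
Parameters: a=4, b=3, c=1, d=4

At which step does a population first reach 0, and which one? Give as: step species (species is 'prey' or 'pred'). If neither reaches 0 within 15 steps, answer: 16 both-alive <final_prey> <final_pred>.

Answer: 16 both-alive 44 13

Derivation:
Step 1: prey: 43+17-18=42; pred: 14+6-5=15
Step 2: prey: 42+16-18=40; pred: 15+6-6=15
Step 3: prey: 40+16-18=38; pred: 15+6-6=15
Step 4: prey: 38+15-17=36; pred: 15+5-6=14
Step 5: prey: 36+14-15=35; pred: 14+5-5=14
Step 6: prey: 35+14-14=35; pred: 14+4-5=13
Step 7: prey: 35+14-13=36; pred: 13+4-5=12
Step 8: prey: 36+14-12=38; pred: 12+4-4=12
Step 9: prey: 38+15-13=40; pred: 12+4-4=12
Step 10: prey: 40+16-14=42; pred: 12+4-4=12
Step 11: prey: 42+16-15=43; pred: 12+5-4=13
Step 12: prey: 43+17-16=44; pred: 13+5-5=13
Step 13: prey: 44+17-17=44; pred: 13+5-5=13
Steps 14-15: state stable at prey=44, pred=13 (no change)
No extinction within 15 steps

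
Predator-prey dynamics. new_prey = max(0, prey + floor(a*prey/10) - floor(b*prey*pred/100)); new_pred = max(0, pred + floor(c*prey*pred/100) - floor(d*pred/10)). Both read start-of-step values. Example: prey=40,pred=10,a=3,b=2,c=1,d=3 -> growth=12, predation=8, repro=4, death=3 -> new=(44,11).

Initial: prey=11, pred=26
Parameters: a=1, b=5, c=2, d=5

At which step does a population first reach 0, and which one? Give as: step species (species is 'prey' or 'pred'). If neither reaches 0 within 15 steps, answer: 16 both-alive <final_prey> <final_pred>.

Step 1: prey: 11+1-14=0; pred: 26+5-13=18
First extinction: prey at step 1

Answer: 1 prey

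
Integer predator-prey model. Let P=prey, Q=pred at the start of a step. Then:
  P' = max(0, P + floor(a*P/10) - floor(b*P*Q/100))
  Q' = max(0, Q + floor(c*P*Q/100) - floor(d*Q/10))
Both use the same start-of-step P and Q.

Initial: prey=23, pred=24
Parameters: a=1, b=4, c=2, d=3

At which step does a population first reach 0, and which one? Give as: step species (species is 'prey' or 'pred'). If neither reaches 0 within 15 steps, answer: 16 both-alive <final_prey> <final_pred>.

Step 1: prey: 23+2-22=3; pred: 24+11-7=28
Step 2: prey: 3+0-3=0; pred: 28+1-8=21
First extinction: prey at step 2

Answer: 2 prey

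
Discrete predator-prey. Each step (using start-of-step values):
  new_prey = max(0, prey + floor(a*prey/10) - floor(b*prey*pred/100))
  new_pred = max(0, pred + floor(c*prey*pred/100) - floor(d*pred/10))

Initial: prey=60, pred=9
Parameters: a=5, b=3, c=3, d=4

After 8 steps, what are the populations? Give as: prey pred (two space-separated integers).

Step 1: prey: 60+30-16=74; pred: 9+16-3=22
Step 2: prey: 74+37-48=63; pred: 22+48-8=62
Step 3: prey: 63+31-117=0; pred: 62+117-24=155
Step 4: prey: 0+0-0=0; pred: 155+0-62=93
Step 5: prey: 0+0-0=0; pred: 93+0-37=56
Step 6: prey: 0+0-0=0; pred: 56+0-22=34
Step 7: prey: 0+0-0=0; pred: 34+0-13=21
Step 8: prey: 0+0-0=0; pred: 21+0-8=13

Answer: 0 13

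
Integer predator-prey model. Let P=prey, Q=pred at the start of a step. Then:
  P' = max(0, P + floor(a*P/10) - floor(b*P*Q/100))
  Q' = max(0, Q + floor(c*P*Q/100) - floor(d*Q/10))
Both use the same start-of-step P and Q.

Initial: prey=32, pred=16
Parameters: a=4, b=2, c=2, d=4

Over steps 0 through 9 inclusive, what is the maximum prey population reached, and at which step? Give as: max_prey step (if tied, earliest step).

Step 1: prey: 32+12-10=34; pred: 16+10-6=20
Step 2: prey: 34+13-13=34; pred: 20+13-8=25
Step 3: prey: 34+13-17=30; pred: 25+17-10=32
Step 4: prey: 30+12-19=23; pred: 32+19-12=39
Step 5: prey: 23+9-17=15; pred: 39+17-15=41
Step 6: prey: 15+6-12=9; pred: 41+12-16=37
Step 7: prey: 9+3-6=6; pred: 37+6-14=29
Step 8: prey: 6+2-3=5; pred: 29+3-11=21
Step 9: prey: 5+2-2=5; pred: 21+2-8=15
Max prey = 34 at step 1

Answer: 34 1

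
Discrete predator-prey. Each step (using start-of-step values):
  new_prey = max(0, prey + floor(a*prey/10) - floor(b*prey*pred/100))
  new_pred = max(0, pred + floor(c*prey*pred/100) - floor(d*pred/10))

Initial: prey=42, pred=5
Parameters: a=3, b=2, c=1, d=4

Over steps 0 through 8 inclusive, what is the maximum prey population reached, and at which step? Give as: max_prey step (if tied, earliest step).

Answer: 105 6

Derivation:
Step 1: prey: 42+12-4=50; pred: 5+2-2=5
Step 2: prey: 50+15-5=60; pred: 5+2-2=5
Step 3: prey: 60+18-6=72; pred: 5+3-2=6
Step 4: prey: 72+21-8=85; pred: 6+4-2=8
Step 5: prey: 85+25-13=97; pred: 8+6-3=11
Step 6: prey: 97+29-21=105; pred: 11+10-4=17
Step 7: prey: 105+31-35=101; pred: 17+17-6=28
Step 8: prey: 101+30-56=75; pred: 28+28-11=45
Max prey = 105 at step 6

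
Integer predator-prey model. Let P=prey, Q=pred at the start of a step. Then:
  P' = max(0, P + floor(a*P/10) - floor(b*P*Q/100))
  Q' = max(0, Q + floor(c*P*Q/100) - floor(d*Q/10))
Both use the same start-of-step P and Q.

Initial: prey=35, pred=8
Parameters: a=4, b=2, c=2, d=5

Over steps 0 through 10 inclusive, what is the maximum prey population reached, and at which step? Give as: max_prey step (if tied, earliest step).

Answer: 66 4

Derivation:
Step 1: prey: 35+14-5=44; pred: 8+5-4=9
Step 2: prey: 44+17-7=54; pred: 9+7-4=12
Step 3: prey: 54+21-12=63; pred: 12+12-6=18
Step 4: prey: 63+25-22=66; pred: 18+22-9=31
Step 5: prey: 66+26-40=52; pred: 31+40-15=56
Step 6: prey: 52+20-58=14; pred: 56+58-28=86
Step 7: prey: 14+5-24=0; pred: 86+24-43=67
Step 8: prey: 0+0-0=0; pred: 67+0-33=34
Step 9: prey: 0+0-0=0; pred: 34+0-17=17
Step 10: prey: 0+0-0=0; pred: 17+0-8=9
Max prey = 66 at step 4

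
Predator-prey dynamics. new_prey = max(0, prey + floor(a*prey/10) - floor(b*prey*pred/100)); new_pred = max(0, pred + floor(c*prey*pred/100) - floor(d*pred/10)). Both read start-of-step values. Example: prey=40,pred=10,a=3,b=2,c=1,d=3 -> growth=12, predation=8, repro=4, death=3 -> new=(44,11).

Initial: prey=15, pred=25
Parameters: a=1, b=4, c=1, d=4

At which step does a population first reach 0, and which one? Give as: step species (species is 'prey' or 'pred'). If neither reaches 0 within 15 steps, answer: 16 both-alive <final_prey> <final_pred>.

Step 1: prey: 15+1-15=1; pred: 25+3-10=18
Step 2: prey: 1+0-0=1; pred: 18+0-7=11
Step 3: prey: 1+0-0=1; pred: 11+0-4=7
Step 4: prey: 1+0-0=1; pred: 7+0-2=5
Step 5: prey: 1+0-0=1; pred: 5+0-2=3
Step 6: prey: 1+0-0=1; pred: 3+0-1=2
Step 7: prey: 1+0-0=1; pred: 2+0-0=2
Steps 8-15: state stable at prey=1, pred=2 (no change)
No extinction within 15 steps

Answer: 16 both-alive 1 2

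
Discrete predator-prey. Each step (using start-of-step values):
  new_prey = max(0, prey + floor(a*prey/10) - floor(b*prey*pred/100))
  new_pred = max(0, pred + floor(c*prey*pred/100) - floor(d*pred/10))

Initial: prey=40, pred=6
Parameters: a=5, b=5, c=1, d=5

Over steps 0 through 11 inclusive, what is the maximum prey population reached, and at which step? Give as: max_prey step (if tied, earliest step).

Step 1: prey: 40+20-12=48; pred: 6+2-3=5
Step 2: prey: 48+24-12=60; pred: 5+2-2=5
Step 3: prey: 60+30-15=75; pred: 5+3-2=6
Step 4: prey: 75+37-22=90; pred: 6+4-3=7
Step 5: prey: 90+45-31=104; pred: 7+6-3=10
Step 6: prey: 104+52-52=104; pred: 10+10-5=15
Step 7: prey: 104+52-78=78; pred: 15+15-7=23
Step 8: prey: 78+39-89=28; pred: 23+17-11=29
Step 9: prey: 28+14-40=2; pred: 29+8-14=23
Step 10: prey: 2+1-2=1; pred: 23+0-11=12
Step 11: prey: 1+0-0=1; pred: 12+0-6=6
Max prey = 104 at step 5

Answer: 104 5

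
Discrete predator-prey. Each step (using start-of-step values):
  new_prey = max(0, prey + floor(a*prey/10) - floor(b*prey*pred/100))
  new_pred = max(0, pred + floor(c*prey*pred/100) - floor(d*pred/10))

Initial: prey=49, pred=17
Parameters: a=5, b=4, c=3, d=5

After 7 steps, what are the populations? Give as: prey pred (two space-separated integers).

Answer: 0 3

Derivation:
Step 1: prey: 49+24-33=40; pred: 17+24-8=33
Step 2: prey: 40+20-52=8; pred: 33+39-16=56
Step 3: prey: 8+4-17=0; pred: 56+13-28=41
Step 4: prey: 0+0-0=0; pred: 41+0-20=21
Step 5: prey: 0+0-0=0; pred: 21+0-10=11
Step 6: prey: 0+0-0=0; pred: 11+0-5=6
Step 7: prey: 0+0-0=0; pred: 6+0-3=3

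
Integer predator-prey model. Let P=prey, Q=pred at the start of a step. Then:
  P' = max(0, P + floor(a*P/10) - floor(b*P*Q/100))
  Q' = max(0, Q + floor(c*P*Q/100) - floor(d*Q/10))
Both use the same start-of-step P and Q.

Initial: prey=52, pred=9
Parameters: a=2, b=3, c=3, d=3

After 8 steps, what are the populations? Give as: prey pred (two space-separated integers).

Step 1: prey: 52+10-14=48; pred: 9+14-2=21
Step 2: prey: 48+9-30=27; pred: 21+30-6=45
Step 3: prey: 27+5-36=0; pred: 45+36-13=68
Step 4: prey: 0+0-0=0; pred: 68+0-20=48
Step 5: prey: 0+0-0=0; pred: 48+0-14=34
Step 6: prey: 0+0-0=0; pred: 34+0-10=24
Step 7: prey: 0+0-0=0; pred: 24+0-7=17
Step 8: prey: 0+0-0=0; pred: 17+0-5=12

Answer: 0 12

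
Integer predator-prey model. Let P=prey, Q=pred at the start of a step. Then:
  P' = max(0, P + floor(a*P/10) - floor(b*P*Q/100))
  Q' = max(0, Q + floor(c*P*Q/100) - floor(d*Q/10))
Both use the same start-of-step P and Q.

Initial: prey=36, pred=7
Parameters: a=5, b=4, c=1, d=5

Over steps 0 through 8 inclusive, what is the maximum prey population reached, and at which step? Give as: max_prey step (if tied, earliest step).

Answer: 142 6

Derivation:
Step 1: prey: 36+18-10=44; pred: 7+2-3=6
Step 2: prey: 44+22-10=56; pred: 6+2-3=5
Step 3: prey: 56+28-11=73; pred: 5+2-2=5
Step 4: prey: 73+36-14=95; pred: 5+3-2=6
Step 5: prey: 95+47-22=120; pred: 6+5-3=8
Step 6: prey: 120+60-38=142; pred: 8+9-4=13
Step 7: prey: 142+71-73=140; pred: 13+18-6=25
Step 8: prey: 140+70-140=70; pred: 25+35-12=48
Max prey = 142 at step 6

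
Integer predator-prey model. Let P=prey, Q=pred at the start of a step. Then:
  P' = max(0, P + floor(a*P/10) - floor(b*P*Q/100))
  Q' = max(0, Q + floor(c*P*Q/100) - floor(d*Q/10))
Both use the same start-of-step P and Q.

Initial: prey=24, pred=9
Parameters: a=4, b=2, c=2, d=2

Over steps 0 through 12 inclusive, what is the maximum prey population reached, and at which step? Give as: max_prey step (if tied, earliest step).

Answer: 37 3

Derivation:
Step 1: prey: 24+9-4=29; pred: 9+4-1=12
Step 2: prey: 29+11-6=34; pred: 12+6-2=16
Step 3: prey: 34+13-10=37; pred: 16+10-3=23
Step 4: prey: 37+14-17=34; pred: 23+17-4=36
Step 5: prey: 34+13-24=23; pred: 36+24-7=53
Step 6: prey: 23+9-24=8; pred: 53+24-10=67
Step 7: prey: 8+3-10=1; pred: 67+10-13=64
Step 8: prey: 1+0-1=0; pred: 64+1-12=53
Step 9: prey: 0+0-0=0; pred: 53+0-10=43
Step 10: prey: 0+0-0=0; pred: 43+0-8=35
Step 11: prey: 0+0-0=0; pred: 35+0-7=28
Step 12: prey: 0+0-0=0; pred: 28+0-5=23
Max prey = 37 at step 3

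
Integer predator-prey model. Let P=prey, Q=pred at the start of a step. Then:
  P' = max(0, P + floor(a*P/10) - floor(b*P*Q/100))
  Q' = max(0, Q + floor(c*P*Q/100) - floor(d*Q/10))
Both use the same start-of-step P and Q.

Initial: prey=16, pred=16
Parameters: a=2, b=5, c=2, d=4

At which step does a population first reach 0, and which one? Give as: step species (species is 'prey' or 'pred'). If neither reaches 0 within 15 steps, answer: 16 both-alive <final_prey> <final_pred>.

Answer: 16 both-alive 2 2

Derivation:
Step 1: prey: 16+3-12=7; pred: 16+5-6=15
Step 2: prey: 7+1-5=3; pred: 15+2-6=11
Step 3: prey: 3+0-1=2; pred: 11+0-4=7
Step 4: prey: 2+0-0=2; pred: 7+0-2=5
Step 5: prey: 2+0-0=2; pred: 5+0-2=3
Step 6: prey: 2+0-0=2; pred: 3+0-1=2
Step 7: prey: 2+0-0=2; pred: 2+0-0=2
Steps 8-15: state stable at prey=2, pred=2 (no change)
No extinction within 15 steps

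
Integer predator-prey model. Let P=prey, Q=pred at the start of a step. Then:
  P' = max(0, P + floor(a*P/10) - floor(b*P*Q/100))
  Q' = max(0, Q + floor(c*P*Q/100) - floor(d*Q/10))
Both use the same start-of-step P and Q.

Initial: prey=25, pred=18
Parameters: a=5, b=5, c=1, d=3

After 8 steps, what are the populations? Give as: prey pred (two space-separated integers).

Answer: 19 3

Derivation:
Step 1: prey: 25+12-22=15; pred: 18+4-5=17
Step 2: prey: 15+7-12=10; pred: 17+2-5=14
Step 3: prey: 10+5-7=8; pred: 14+1-4=11
Step 4: prey: 8+4-4=8; pred: 11+0-3=8
Step 5: prey: 8+4-3=9; pred: 8+0-2=6
Step 6: prey: 9+4-2=11; pred: 6+0-1=5
Step 7: prey: 11+5-2=14; pred: 5+0-1=4
Step 8: prey: 14+7-2=19; pred: 4+0-1=3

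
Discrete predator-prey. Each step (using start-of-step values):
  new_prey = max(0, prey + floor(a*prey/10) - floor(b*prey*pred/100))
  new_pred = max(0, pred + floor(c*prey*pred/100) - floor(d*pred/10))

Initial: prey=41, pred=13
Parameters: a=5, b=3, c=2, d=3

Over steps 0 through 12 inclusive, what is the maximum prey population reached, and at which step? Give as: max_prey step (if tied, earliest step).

Step 1: prey: 41+20-15=46; pred: 13+10-3=20
Step 2: prey: 46+23-27=42; pred: 20+18-6=32
Step 3: prey: 42+21-40=23; pred: 32+26-9=49
Step 4: prey: 23+11-33=1; pred: 49+22-14=57
Step 5: prey: 1+0-1=0; pred: 57+1-17=41
Step 6: prey: 0+0-0=0; pred: 41+0-12=29
Step 7: prey: 0+0-0=0; pred: 29+0-8=21
Step 8: prey: 0+0-0=0; pred: 21+0-6=15
Step 9: prey: 0+0-0=0; pred: 15+0-4=11
Step 10: prey: 0+0-0=0; pred: 11+0-3=8
Step 11: prey: 0+0-0=0; pred: 8+0-2=6
Step 12: prey: 0+0-0=0; pred: 6+0-1=5
Max prey = 46 at step 1

Answer: 46 1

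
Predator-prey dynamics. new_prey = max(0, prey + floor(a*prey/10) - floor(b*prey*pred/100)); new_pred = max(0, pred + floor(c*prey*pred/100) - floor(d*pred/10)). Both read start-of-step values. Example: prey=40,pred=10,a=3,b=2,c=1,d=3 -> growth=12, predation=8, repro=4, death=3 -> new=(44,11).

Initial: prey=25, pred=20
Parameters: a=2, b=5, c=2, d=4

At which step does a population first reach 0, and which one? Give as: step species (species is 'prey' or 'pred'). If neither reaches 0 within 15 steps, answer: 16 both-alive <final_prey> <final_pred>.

Step 1: prey: 25+5-25=5; pred: 20+10-8=22
Step 2: prey: 5+1-5=1; pred: 22+2-8=16
Step 3: prey: 1+0-0=1; pred: 16+0-6=10
Step 4: prey: 1+0-0=1; pred: 10+0-4=6
Step 5: prey: 1+0-0=1; pred: 6+0-2=4
Step 6: prey: 1+0-0=1; pred: 4+0-1=3
Step 7: prey: 1+0-0=1; pred: 3+0-1=2
Step 8: prey: 1+0-0=1; pred: 2+0-0=2
Steps 9-15: state stable at prey=1, pred=2 (no change)
No extinction within 15 steps

Answer: 16 both-alive 1 2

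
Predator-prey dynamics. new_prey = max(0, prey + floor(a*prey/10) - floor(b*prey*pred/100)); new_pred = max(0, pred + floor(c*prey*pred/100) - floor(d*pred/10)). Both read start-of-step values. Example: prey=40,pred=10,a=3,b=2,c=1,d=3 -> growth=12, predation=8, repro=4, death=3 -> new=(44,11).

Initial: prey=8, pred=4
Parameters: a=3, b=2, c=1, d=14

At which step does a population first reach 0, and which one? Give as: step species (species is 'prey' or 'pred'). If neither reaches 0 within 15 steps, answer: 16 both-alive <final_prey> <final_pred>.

Step 1: prey: 8+2-0=10; pred: 4+0-5=0
First extinction: pred at step 1

Answer: 1 pred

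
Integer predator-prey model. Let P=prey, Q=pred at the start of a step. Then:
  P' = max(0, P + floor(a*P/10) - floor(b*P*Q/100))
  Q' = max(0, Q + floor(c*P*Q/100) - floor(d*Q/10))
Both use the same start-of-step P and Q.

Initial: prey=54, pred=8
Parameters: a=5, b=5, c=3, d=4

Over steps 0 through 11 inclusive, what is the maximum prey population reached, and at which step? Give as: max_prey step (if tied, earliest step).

Step 1: prey: 54+27-21=60; pred: 8+12-3=17
Step 2: prey: 60+30-51=39; pred: 17+30-6=41
Step 3: prey: 39+19-79=0; pred: 41+47-16=72
Step 4: prey: 0+0-0=0; pred: 72+0-28=44
Step 5: prey: 0+0-0=0; pred: 44+0-17=27
Step 6: prey: 0+0-0=0; pred: 27+0-10=17
Step 7: prey: 0+0-0=0; pred: 17+0-6=11
Step 8: prey: 0+0-0=0; pred: 11+0-4=7
Step 9: prey: 0+0-0=0; pred: 7+0-2=5
Step 10: prey: 0+0-0=0; pred: 5+0-2=3
Step 11: prey: 0+0-0=0; pred: 3+0-1=2
Max prey = 60 at step 1

Answer: 60 1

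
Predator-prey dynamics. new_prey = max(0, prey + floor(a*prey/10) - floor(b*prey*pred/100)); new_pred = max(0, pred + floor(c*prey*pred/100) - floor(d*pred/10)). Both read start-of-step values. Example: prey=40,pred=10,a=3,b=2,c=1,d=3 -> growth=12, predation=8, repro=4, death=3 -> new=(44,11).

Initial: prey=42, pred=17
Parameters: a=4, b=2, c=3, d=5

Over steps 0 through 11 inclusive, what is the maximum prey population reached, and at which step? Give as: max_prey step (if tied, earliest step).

Step 1: prey: 42+16-14=44; pred: 17+21-8=30
Step 2: prey: 44+17-26=35; pred: 30+39-15=54
Step 3: prey: 35+14-37=12; pred: 54+56-27=83
Step 4: prey: 12+4-19=0; pred: 83+29-41=71
Step 5: prey: 0+0-0=0; pred: 71+0-35=36
Step 6: prey: 0+0-0=0; pred: 36+0-18=18
Step 7: prey: 0+0-0=0; pred: 18+0-9=9
Step 8: prey: 0+0-0=0; pred: 9+0-4=5
Step 9: prey: 0+0-0=0; pred: 5+0-2=3
Step 10: prey: 0+0-0=0; pred: 3+0-1=2
Step 11: prey: 0+0-0=0; pred: 2+0-1=1
Max prey = 44 at step 1

Answer: 44 1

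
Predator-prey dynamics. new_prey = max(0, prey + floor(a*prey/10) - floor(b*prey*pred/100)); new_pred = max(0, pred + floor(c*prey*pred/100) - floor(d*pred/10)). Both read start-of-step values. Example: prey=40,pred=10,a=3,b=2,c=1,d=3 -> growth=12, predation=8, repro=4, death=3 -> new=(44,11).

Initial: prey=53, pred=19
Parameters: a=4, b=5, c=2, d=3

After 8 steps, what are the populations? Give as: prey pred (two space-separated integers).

Answer: 0 5

Derivation:
Step 1: prey: 53+21-50=24; pred: 19+20-5=34
Step 2: prey: 24+9-40=0; pred: 34+16-10=40
Step 3: prey: 0+0-0=0; pred: 40+0-12=28
Step 4: prey: 0+0-0=0; pred: 28+0-8=20
Step 5: prey: 0+0-0=0; pred: 20+0-6=14
Step 6: prey: 0+0-0=0; pred: 14+0-4=10
Step 7: prey: 0+0-0=0; pred: 10+0-3=7
Step 8: prey: 0+0-0=0; pred: 7+0-2=5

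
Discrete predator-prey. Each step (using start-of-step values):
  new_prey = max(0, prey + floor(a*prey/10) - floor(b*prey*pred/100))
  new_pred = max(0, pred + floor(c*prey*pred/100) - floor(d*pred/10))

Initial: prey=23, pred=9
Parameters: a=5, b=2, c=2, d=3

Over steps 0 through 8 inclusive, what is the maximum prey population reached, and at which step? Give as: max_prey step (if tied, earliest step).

Answer: 53 4

Derivation:
Step 1: prey: 23+11-4=30; pred: 9+4-2=11
Step 2: prey: 30+15-6=39; pred: 11+6-3=14
Step 3: prey: 39+19-10=48; pred: 14+10-4=20
Step 4: prey: 48+24-19=53; pred: 20+19-6=33
Step 5: prey: 53+26-34=45; pred: 33+34-9=58
Step 6: prey: 45+22-52=15; pred: 58+52-17=93
Step 7: prey: 15+7-27=0; pred: 93+27-27=93
Step 8: prey: 0+0-0=0; pred: 93+0-27=66
Max prey = 53 at step 4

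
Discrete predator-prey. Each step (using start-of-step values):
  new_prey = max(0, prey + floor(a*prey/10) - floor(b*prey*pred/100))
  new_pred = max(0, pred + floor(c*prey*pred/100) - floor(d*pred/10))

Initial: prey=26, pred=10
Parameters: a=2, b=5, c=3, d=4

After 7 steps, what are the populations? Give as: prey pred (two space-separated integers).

Step 1: prey: 26+5-13=18; pred: 10+7-4=13
Step 2: prey: 18+3-11=10; pred: 13+7-5=15
Step 3: prey: 10+2-7=5; pred: 15+4-6=13
Step 4: prey: 5+1-3=3; pred: 13+1-5=9
Step 5: prey: 3+0-1=2; pred: 9+0-3=6
Step 6: prey: 2+0-0=2; pred: 6+0-2=4
Step 7: prey: 2+0-0=2; pred: 4+0-1=3

Answer: 2 3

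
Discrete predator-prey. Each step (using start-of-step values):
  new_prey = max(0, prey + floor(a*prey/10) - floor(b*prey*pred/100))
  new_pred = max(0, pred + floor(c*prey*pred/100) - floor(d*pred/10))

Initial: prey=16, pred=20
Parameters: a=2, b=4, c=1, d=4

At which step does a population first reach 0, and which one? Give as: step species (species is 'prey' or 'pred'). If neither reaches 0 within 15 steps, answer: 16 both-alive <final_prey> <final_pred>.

Answer: 16 both-alive 3 2

Derivation:
Step 1: prey: 16+3-12=7; pred: 20+3-8=15
Step 2: prey: 7+1-4=4; pred: 15+1-6=10
Step 3: prey: 4+0-1=3; pred: 10+0-4=6
Step 4: prey: 3+0-0=3; pred: 6+0-2=4
Step 5: prey: 3+0-0=3; pred: 4+0-1=3
Step 6: prey: 3+0-0=3; pred: 3+0-1=2
Step 7: prey: 3+0-0=3; pred: 2+0-0=2
Steps 8-15: state stable at prey=3, pred=2 (no change)
No extinction within 15 steps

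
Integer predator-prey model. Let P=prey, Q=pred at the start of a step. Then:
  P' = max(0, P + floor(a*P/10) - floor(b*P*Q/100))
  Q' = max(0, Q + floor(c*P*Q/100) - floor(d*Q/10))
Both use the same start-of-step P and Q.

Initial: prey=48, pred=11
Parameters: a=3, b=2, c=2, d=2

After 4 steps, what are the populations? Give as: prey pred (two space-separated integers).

Answer: 2 84

Derivation:
Step 1: prey: 48+14-10=52; pred: 11+10-2=19
Step 2: prey: 52+15-19=48; pred: 19+19-3=35
Step 3: prey: 48+14-33=29; pred: 35+33-7=61
Step 4: prey: 29+8-35=2; pred: 61+35-12=84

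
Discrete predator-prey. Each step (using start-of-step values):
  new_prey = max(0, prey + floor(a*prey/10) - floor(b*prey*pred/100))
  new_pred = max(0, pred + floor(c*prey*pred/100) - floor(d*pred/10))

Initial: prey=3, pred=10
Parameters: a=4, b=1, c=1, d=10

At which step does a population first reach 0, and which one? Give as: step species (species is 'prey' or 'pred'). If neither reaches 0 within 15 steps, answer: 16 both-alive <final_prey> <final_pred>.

Step 1: prey: 3+1-0=4; pred: 10+0-10=0
First extinction: pred at step 1

Answer: 1 pred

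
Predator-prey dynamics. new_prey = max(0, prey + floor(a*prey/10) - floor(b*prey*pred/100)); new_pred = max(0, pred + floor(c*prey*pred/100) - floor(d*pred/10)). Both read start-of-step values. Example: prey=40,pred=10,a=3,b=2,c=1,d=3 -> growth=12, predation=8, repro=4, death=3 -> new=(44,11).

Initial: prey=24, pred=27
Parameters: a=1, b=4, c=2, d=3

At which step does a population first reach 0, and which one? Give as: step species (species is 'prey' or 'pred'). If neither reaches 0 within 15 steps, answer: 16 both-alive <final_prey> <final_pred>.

Answer: 2 prey

Derivation:
Step 1: prey: 24+2-25=1; pred: 27+12-8=31
Step 2: prey: 1+0-1=0; pred: 31+0-9=22
First extinction: prey at step 2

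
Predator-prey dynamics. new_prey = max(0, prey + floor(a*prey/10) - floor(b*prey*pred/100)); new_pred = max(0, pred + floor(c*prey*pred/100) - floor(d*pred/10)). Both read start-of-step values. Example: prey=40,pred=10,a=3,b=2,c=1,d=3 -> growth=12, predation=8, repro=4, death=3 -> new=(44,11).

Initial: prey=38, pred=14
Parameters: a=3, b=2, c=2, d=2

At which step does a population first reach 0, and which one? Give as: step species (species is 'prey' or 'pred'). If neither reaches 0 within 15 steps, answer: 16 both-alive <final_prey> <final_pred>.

Step 1: prey: 38+11-10=39; pred: 14+10-2=22
Step 2: prey: 39+11-17=33; pred: 22+17-4=35
Step 3: prey: 33+9-23=19; pred: 35+23-7=51
Step 4: prey: 19+5-19=5; pred: 51+19-10=60
Step 5: prey: 5+1-6=0; pred: 60+6-12=54
First extinction: prey at step 5

Answer: 5 prey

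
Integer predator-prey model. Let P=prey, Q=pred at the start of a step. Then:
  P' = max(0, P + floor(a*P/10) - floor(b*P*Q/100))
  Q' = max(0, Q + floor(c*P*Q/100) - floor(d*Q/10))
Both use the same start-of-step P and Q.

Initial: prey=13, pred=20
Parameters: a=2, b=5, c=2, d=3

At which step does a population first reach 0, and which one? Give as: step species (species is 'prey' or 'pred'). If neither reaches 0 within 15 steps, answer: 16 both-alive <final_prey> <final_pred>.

Answer: 16 both-alive 1 3

Derivation:
Step 1: prey: 13+2-13=2; pred: 20+5-6=19
Step 2: prey: 2+0-1=1; pred: 19+0-5=14
Step 3: prey: 1+0-0=1; pred: 14+0-4=10
Step 4: prey: 1+0-0=1; pred: 10+0-3=7
Step 5: prey: 1+0-0=1; pred: 7+0-2=5
Step 6: prey: 1+0-0=1; pred: 5+0-1=4
Step 7: prey: 1+0-0=1; pred: 4+0-1=3
Step 8: prey: 1+0-0=1; pred: 3+0-0=3
Steps 9-15: state stable at prey=1, pred=3 (no change)
No extinction within 15 steps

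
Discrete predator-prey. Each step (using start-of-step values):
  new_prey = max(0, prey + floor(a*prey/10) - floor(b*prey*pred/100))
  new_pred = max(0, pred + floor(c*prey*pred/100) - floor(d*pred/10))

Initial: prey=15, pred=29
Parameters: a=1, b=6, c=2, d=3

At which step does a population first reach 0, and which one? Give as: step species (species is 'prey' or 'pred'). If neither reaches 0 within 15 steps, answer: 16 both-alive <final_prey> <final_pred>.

Answer: 1 prey

Derivation:
Step 1: prey: 15+1-26=0; pred: 29+8-8=29
First extinction: prey at step 1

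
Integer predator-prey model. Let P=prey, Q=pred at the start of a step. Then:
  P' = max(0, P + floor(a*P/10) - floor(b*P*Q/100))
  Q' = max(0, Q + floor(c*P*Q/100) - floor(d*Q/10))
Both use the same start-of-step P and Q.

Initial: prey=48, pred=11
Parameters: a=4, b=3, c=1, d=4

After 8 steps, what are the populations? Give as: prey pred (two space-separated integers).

Step 1: prey: 48+19-15=52; pred: 11+5-4=12
Step 2: prey: 52+20-18=54; pred: 12+6-4=14
Step 3: prey: 54+21-22=53; pred: 14+7-5=16
Step 4: prey: 53+21-25=49; pred: 16+8-6=18
Step 5: prey: 49+19-26=42; pred: 18+8-7=19
Step 6: prey: 42+16-23=35; pred: 19+7-7=19
Step 7: prey: 35+14-19=30; pred: 19+6-7=18
Step 8: prey: 30+12-16=26; pred: 18+5-7=16

Answer: 26 16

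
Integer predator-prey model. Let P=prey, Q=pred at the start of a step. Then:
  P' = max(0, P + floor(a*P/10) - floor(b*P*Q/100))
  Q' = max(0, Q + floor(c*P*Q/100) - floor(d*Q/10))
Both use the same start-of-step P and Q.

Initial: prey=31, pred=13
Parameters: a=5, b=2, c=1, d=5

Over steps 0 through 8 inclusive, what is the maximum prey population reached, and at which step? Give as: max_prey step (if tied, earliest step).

Answer: 148 7

Derivation:
Step 1: prey: 31+15-8=38; pred: 13+4-6=11
Step 2: prey: 38+19-8=49; pred: 11+4-5=10
Step 3: prey: 49+24-9=64; pred: 10+4-5=9
Step 4: prey: 64+32-11=85; pred: 9+5-4=10
Step 5: prey: 85+42-17=110; pred: 10+8-5=13
Step 6: prey: 110+55-28=137; pred: 13+14-6=21
Step 7: prey: 137+68-57=148; pred: 21+28-10=39
Step 8: prey: 148+74-115=107; pred: 39+57-19=77
Max prey = 148 at step 7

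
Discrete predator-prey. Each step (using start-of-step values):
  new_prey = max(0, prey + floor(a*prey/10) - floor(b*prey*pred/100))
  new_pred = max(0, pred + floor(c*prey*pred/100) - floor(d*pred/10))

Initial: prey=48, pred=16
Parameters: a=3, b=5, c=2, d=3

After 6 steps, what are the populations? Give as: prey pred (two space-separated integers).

Step 1: prey: 48+14-38=24; pred: 16+15-4=27
Step 2: prey: 24+7-32=0; pred: 27+12-8=31
Step 3: prey: 0+0-0=0; pred: 31+0-9=22
Step 4: prey: 0+0-0=0; pred: 22+0-6=16
Step 5: prey: 0+0-0=0; pred: 16+0-4=12
Step 6: prey: 0+0-0=0; pred: 12+0-3=9

Answer: 0 9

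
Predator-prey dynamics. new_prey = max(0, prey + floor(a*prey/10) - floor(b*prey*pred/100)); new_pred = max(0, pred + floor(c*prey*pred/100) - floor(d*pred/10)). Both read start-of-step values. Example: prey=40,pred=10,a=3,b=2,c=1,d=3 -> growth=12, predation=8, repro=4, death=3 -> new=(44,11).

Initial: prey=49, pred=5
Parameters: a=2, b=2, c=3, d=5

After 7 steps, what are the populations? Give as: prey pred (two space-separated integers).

Step 1: prey: 49+9-4=54; pred: 5+7-2=10
Step 2: prey: 54+10-10=54; pred: 10+16-5=21
Step 3: prey: 54+10-22=42; pred: 21+34-10=45
Step 4: prey: 42+8-37=13; pred: 45+56-22=79
Step 5: prey: 13+2-20=0; pred: 79+30-39=70
Step 6: prey: 0+0-0=0; pred: 70+0-35=35
Step 7: prey: 0+0-0=0; pred: 35+0-17=18

Answer: 0 18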